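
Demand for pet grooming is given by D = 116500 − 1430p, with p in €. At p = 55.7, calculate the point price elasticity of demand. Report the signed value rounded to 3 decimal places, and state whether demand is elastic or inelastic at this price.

dD/dp = −1430. At p = 55.7, D = 116500 − 1430(55.7) = 36849.
Ed = (dD/dp)·(p/D) = −1430 × (55.7/36849) = -2.16155…
|Ed| = 2.162 > 1, so demand is elastic.

-2.162; elastic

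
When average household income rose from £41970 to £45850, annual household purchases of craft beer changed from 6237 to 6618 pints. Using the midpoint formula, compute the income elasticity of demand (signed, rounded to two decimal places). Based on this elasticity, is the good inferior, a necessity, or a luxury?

%ΔQ = (6618 − 6237)/[( 6237 + 6618)/2] = 381/6427.5 = 0.059276…
%ΔIncome = (45850 − 41970)/[( 41970 + 45850)/2] = 3880/43910 = 0.088362…
E_income = (381/6427.5) / (3880/43910) = 0.6708…
0 < E_income < 1 ⇒ normal good, necessity.

0.67; necessity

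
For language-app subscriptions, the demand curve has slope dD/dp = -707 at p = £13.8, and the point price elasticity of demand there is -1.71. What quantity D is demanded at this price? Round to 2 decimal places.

5705.61

Ed = (dD/dp)·(p/D) ⇒ D = (dD/dp)·p/Ed = (-707)·13.8/(-1.71) = 5705.6140…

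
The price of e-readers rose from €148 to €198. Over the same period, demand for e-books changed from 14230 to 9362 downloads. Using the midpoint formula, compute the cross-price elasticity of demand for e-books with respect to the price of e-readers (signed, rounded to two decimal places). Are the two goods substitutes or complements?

%ΔQ_{e-books} = (9362 − 14230)/avg = -4868/11796 = -0.412682…
%ΔP_{e-readers} = (198 − 148)/avg = 50/173 = 0.289017…
E_cross = (-4868/11796) / (50/173) = -1.4278…
E_cross < 0 ⇒ the goods are complements.

-1.43; complements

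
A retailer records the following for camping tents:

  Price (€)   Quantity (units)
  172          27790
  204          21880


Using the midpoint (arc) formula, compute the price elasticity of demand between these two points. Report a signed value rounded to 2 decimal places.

%ΔQ = (21880 − 27790) / [(27790 + 21880)/2] = -5910/24835 = -0.237970…
%ΔP = (204 − 172) / [(172 + 204)/2] = 32/188 = 0.170212…
Arc Ed = %ΔQ / %ΔP = (-5910/24835) / (32/188) = -1.3980…

-1.40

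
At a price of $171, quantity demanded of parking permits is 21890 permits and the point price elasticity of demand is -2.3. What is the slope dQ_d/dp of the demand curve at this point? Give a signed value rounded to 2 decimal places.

-294.43

Ed = (dQ_d/dp)·(p/Q_d) ⇒ dQ_d/dp = Ed·Q_d/p = (-2.3)·21890/171 = -294.4269…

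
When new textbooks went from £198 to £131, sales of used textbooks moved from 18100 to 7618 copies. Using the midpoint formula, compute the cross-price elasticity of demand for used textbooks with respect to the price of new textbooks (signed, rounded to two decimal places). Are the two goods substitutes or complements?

2.00; substitutes

%ΔQ_{used textbooks} = (7618 − 18100)/avg = -10482/12859 = -0.815148…
%ΔP_{new textbooks} = (131 − 198)/avg = -67/164.5 = -0.407294…
E_cross = (-10482/12859) / (-67/164.5) = 2.0013…
E_cross > 0 ⇒ the goods are substitutes.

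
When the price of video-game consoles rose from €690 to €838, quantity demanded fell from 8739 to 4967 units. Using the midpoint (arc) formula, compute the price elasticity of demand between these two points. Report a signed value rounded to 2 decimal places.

-2.84

%ΔQ = (4967 − 8739) / [(8739 + 4967)/2] = -3772/6853 = -0.550415…
%ΔP = (838 − 690) / [(690 + 838)/2] = 148/764 = 0.193717…
Arc Ed = %ΔQ / %ΔP = (-3772/6853) / (148/764) = -2.8413…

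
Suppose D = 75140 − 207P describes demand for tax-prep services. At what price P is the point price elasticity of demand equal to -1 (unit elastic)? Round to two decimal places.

181.50

Ed = −207P/(75140 − 207P). Set this equal to -1:
207P = 1·(75140 − 207P) ⇒ 207P(1 + 1) = 1·75140
P = 1·75140 / (207·2) = 181.4975…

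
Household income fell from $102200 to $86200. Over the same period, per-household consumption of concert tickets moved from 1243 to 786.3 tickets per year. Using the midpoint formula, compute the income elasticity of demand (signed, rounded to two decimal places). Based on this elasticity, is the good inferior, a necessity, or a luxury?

%ΔQ = (786.3 − 1243)/[( 1243 + 786.3)/2] = -456.7/1014.65 = -0.450105…
%ΔIncome = (86200 − 102200)/[( 102200 + 86200)/2] = -16000/94200 = -0.169851…
E_income = (-456.7/1014.65) / (-16000/94200) = 2.6499…
E_income > 1 ⇒ normal good, luxury.

2.65; luxury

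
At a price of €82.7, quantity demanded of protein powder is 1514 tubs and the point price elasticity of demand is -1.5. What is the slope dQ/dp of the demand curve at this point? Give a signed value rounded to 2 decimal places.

-27.46

Ed = (dQ/dp)·(p/Q) ⇒ dQ/dp = Ed·Q/p = (-1.5)·1514/82.7 = -27.4607…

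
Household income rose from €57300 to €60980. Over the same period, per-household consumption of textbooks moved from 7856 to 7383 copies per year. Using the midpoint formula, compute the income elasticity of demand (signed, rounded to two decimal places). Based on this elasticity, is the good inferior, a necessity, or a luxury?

%ΔQ = (7383 − 7856)/[( 7856 + 7383)/2] = -473/7619.5 = -0.062077…
%ΔIncome = (60980 − 57300)/[( 57300 + 60980)/2] = 3680/59140 = 0.062225…
E_income = (-473/7619.5) / (3680/59140) = -0.9976…
E_income < 0 ⇒ inferior good.

-1.00; inferior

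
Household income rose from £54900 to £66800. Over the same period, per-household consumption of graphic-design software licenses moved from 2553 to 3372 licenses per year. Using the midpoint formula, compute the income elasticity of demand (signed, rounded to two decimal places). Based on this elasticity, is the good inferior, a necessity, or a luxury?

%ΔQ = (3372 − 2553)/[( 2553 + 3372)/2] = 819/2962.5 = 0.276455…
%ΔIncome = (66800 − 54900)/[( 54900 + 66800)/2] = 11900/60850 = 0.195562…
E_income = (819/2962.5) / (11900/60850) = 1.4136…
E_income > 1 ⇒ normal good, luxury.

1.41; luxury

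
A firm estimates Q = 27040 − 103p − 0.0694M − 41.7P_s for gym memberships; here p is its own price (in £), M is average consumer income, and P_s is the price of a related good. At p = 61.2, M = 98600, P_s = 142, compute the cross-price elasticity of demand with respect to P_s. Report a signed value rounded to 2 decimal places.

-0.74

At the given values, Q = 27040 − 103(61.2) − 0.0694(98600) − 41.7(142) = 7972.16.
∂Q/∂P_s = -41.7.
E = (-41.7) × (142/7972.16) = -0.7427…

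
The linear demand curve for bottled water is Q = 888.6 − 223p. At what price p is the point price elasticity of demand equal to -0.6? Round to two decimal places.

Ed = −223p/(888.6 − 223p). Set this equal to -0.6:
223p = 0.6·(888.6 − 223p) ⇒ 223p(1 + 0.6) = 0.6·888.6
p = 0.6·888.6 / (223·1.6) = 1.4942…

1.49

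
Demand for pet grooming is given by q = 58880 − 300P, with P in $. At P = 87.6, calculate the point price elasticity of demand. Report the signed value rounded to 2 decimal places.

dq/dP = −300. At P = 87.6, q = 58880 − 300(87.6) = 32600.
Ed = (dq/dP)·(P/q) = −300 × (87.6/32600) = -0.8061…

-0.81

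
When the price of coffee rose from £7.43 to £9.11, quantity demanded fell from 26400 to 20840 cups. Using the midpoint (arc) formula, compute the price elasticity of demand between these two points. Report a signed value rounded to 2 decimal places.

-1.16

%ΔQ = (20840 − 26400) / [(26400 + 20840)/2] = -5560/23620 = -0.235393…
%ΔP = (9.11 − 7.43) / [(7.43 + 9.11)/2] = 1.68/8.27 = 0.203143…
Arc Ed = %ΔQ / %ΔP = (-5560/23620) / (1.68/8.27) = -1.1587…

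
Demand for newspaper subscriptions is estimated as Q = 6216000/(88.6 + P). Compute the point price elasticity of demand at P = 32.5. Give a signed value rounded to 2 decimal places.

dQ/dP = −6216000/(88.6 + P)² = -423.86. At P = 32.5, Q = 51329.5.
Ed = (dQ/dP)·(P/Q) = (-423.86) × (32.5/51329.5) = -0.2683…

-0.27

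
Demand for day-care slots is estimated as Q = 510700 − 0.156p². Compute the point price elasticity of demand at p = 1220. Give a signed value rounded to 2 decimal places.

dQ/dp = −2·0.156·p = -380.64. At p = 1220, Q = 278509.6.
Ed = (dQ/dp)·(p/Q) = (-380.64) × (1220/278509.6) = -1.6673…

-1.67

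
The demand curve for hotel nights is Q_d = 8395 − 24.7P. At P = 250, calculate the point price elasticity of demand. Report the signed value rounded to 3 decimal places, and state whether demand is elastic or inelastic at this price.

dQ_d/dP = −24.7. At P = 250, Q_d = 8395 − 24.7(250) = 2220.
Ed = (dQ_d/dP)·(P/Q_d) = −24.7 × (250/2220) = -2.78153…
|Ed| = 2.782 > 1, so demand is elastic.

-2.782; elastic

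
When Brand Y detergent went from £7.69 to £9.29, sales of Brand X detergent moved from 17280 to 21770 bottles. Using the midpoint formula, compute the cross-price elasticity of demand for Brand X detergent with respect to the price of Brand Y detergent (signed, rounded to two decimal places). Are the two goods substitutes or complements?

1.22; substitutes

%ΔQ_{Brand X detergent} = (21770 − 17280)/avg = 4490/19525 = 0.229961…
%ΔP_{Brand Y detergent} = (9.29 − 7.69)/avg = 1.6/8.49 = 0.188457…
E_cross = (4490/19525) / (1.6/8.49) = 1.2202…
E_cross > 0 ⇒ the goods are substitutes.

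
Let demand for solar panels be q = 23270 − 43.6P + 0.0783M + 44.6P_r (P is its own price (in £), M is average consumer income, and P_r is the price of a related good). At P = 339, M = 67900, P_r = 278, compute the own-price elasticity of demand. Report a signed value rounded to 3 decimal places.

At the given values, q = 23270 − 43.6(339) + 0.0783(67900) + 44.6(278) = 26204.97.
∂q/∂P = −43.6.
E = (-43.6) × (339/26204.97) = -0.56403…

-0.564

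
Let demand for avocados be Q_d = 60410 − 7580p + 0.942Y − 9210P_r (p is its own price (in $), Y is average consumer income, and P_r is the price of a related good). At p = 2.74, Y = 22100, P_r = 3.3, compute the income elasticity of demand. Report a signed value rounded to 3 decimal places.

0.692

At the given values, Q_d = 60410 − 7580(2.74) + 0.942(22100) − 9210(3.3) = 30066.
∂Q_d/∂Y = 0.942.
E = (0.942) × (22100/30066) = 0.69241…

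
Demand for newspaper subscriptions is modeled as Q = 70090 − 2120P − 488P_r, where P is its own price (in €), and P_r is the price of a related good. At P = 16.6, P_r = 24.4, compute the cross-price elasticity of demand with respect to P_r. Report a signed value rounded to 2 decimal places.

-0.52

At the given values, Q = 70090 − 2120(16.6) − 488(24.4) = 22990.8.
∂Q/∂P_r = -488.
E = (-488) × (24.4/22990.8) = -0.5179…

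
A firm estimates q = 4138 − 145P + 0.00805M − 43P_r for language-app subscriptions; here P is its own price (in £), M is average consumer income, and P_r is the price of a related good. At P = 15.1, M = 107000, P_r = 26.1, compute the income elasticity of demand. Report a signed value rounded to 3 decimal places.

0.510

At the given values, q = 4138 − 145(15.1) + 0.00805(107000) − 43(26.1) = 1687.55.
∂q/∂M = 0.00805.
E = (0.00805) × (107000/1687.55) = 0.51041…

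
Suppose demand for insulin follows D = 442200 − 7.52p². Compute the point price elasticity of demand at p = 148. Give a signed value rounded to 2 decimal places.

dD/dp = −2·7.52·p = -2225.92. At p = 148, D = 277481.92.
Ed = (dD/dp)·(p/D) = (-2225.92) × (148/277481.92) = -1.1872…

-1.19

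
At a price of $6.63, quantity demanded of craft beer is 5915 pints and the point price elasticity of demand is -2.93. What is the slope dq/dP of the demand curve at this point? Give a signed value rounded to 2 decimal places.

-2614.02

Ed = (dq/dP)·(P/q) ⇒ dq/dP = Ed·q/P = (-2.93)·5915/6.63 = -2614.0196…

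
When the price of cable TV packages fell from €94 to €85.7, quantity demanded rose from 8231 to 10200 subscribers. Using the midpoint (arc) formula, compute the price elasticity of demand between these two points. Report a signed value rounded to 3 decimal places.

%ΔQ = (10200 − 8231) / [(8231 + 10200)/2] = 1969/9215.5 = 0.213661…
%ΔP = (85.7 − 94) / [(94 + 85.7)/2] = -8.3/89.85 = -0.092376…
Arc Ed = %ΔQ / %ΔP = (1969/9215.5) / (-8.3/89.85) = -2.31295…

-2.313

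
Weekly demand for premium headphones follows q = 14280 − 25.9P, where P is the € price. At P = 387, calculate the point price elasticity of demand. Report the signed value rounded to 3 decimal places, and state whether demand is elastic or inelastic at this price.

dq/dP = −25.9. At P = 387, q = 14280 − 25.9(387) = 4256.7.
Ed = (dq/dP)·(P/q) = −25.9 × (387/4256.7) = -2.35471…
|Ed| = 2.355 > 1, so demand is elastic.

-2.355; elastic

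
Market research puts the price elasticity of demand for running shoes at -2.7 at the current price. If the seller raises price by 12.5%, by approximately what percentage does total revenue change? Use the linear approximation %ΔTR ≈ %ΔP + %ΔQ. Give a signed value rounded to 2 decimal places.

%ΔQ ≈ Ed × %ΔP = (-2.7) × (+12.5%) = -33.7500%
%ΔTR ≈ %ΔP + %ΔQ = (+12.5%) + (-33.7500%) = -21.2500%

-21.25%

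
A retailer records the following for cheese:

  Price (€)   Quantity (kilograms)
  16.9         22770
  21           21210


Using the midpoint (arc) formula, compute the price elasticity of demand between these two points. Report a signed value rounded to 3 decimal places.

-0.328

%ΔQ = (21210 − 22770) / [(22770 + 21210)/2] = -1560/21990 = -0.070941…
%ΔP = (21 − 16.9) / [(16.9 + 21)/2] = 4.1/18.95 = 0.216358…
Arc Ed = %ΔQ / %ΔP = (-1560/21990) / (4.1/18.95) = -0.32788…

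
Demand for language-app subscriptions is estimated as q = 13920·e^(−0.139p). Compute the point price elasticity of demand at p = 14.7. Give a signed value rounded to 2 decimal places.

-2.04

dq/dp = −0.139·q = -250.761. At p = 14.7, q = 1804.04.
Ed = (dq/dp)·(p/q) = (-250.761) × (14.7/1804.04) = -2.0433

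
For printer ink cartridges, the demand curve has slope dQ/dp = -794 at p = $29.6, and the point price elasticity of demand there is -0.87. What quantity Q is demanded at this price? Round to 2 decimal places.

Ed = (dQ/dp)·(p/Q) ⇒ Q = (dQ/dp)·p/Ed = (-794)·29.6/(-0.87) = 27014.2528…

27014.25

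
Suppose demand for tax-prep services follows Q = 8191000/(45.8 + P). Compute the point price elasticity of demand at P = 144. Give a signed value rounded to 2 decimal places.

dQ/dP = −8191000/(45.8 + P)² = -227.376. At P = 144, Q = 43156.
Ed = (dQ/dP)·(P/Q) = (-227.376) × (144/43156) = -0.7586…

-0.76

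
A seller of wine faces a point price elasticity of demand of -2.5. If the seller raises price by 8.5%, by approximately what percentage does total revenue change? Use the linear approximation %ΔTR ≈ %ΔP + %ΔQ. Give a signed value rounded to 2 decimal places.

%ΔQ ≈ Ed × %ΔP = (-2.5) × (+8.5%) = -21.2500%
%ΔTR ≈ %ΔP + %ΔQ = (+8.5%) + (-21.2500%) = -12.7500%

-12.75%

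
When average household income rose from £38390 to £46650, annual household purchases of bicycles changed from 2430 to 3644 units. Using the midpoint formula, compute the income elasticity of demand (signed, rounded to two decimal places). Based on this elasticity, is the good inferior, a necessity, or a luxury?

%ΔQ = (3644 − 2430)/[( 2430 + 3644)/2] = 1214/3037 = 0.399736…
%ΔIncome = (46650 − 38390)/[( 38390 + 46650)/2] = 8260/42520 = 0.194261…
E_income = (1214/3037) / (8260/42520) = 2.0577…
E_income > 1 ⇒ normal good, luxury.

2.06; luxury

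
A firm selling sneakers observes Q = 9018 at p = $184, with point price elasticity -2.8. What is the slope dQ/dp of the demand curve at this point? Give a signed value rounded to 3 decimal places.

Ed = (dQ/dp)·(p/Q) ⇒ dQ/dp = Ed·Q/p = (-2.8)·9018/184 = -137.23043…

-137.230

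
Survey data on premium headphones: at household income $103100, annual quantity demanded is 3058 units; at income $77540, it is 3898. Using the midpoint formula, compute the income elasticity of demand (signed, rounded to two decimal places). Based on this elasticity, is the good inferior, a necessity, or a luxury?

%ΔQ = (3898 − 3058)/[( 3058 + 3898)/2] = 840/3478 = 0.241518…
%ΔIncome = (77540 − 103100)/[( 103100 + 77540)/2] = -25560/90320 = -0.282993…
E_income = (840/3478) / (-25560/90320) = -0.8534…
E_income < 0 ⇒ inferior good.

-0.85; inferior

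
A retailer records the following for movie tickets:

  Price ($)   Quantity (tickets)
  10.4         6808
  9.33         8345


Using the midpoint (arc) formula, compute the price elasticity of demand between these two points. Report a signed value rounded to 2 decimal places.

%ΔQ = (8345 − 6808) / [(6808 + 8345)/2] = 1537/7576.5 = 0.202864…
%ΔP = (9.33 − 10.4) / [(10.4 + 9.33)/2] = -1.07/9.865 = -0.108464…
Arc Ed = %ΔQ / %ΔP = (1537/7576.5) / (-1.07/9.865) = -1.8703…

-1.87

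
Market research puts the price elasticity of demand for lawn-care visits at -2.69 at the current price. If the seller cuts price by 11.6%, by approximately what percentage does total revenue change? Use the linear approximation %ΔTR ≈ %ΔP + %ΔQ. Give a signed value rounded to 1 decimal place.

+19.6%

%ΔQ ≈ Ed × %ΔP = (-2.69) × (-11.6%) = +31.2040%
%ΔTR ≈ %ΔP + %ΔQ = (-11.6%) + (+31.2040%) = +19.6040%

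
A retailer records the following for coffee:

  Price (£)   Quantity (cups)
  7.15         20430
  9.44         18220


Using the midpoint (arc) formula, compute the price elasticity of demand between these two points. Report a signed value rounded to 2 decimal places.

%ΔQ = (18220 − 20430) / [(20430 + 18220)/2] = -2210/19325 = -0.114359…
%ΔP = (9.44 − 7.15) / [(7.15 + 9.44)/2] = 2.29/8.295 = 0.276069…
Arc Ed = %ΔQ / %ΔP = (-2210/19325) / (2.29/8.295) = -0.4142…

-0.41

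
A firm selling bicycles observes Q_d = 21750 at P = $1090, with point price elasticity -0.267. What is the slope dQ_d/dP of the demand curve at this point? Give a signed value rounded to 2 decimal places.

Ed = (dQ_d/dP)·(P/Q_d) ⇒ dQ_d/dP = Ed·Q_d/P = (-0.267)·21750/1090 = -5.3277…

-5.33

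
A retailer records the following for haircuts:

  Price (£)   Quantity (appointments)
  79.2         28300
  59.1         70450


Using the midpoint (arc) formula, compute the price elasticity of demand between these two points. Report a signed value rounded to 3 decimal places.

-2.937

%ΔQ = (70450 − 28300) / [(28300 + 70450)/2] = 42150/49375 = 0.853670…
%ΔP = (59.1 − 79.2) / [(79.2 + 59.1)/2] = -20.1/69.15 = -0.290672…
Arc Ed = %ΔQ / %ΔP = (42150/49375) / (-20.1/69.15) = -2.93688…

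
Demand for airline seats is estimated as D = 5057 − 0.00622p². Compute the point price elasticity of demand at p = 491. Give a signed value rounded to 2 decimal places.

-0.84

dD/dp = −2·0.00622·p = -6.10804. At p = 491, D = 3557.47618.
Ed = (dD/dp)·(p/D) = (-6.10804) × (491/3557.47618) = -0.8430…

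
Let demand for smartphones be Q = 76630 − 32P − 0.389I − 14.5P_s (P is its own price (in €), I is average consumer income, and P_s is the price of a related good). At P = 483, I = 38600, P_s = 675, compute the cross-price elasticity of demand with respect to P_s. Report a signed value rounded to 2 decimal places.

At the given values, Q = 76630 − 32(483) − 0.389(38600) − 14.5(675) = 36371.1.
∂Q/∂P_s = -14.5.
E = (-14.5) × (675/36371.1) = -0.2691…

-0.27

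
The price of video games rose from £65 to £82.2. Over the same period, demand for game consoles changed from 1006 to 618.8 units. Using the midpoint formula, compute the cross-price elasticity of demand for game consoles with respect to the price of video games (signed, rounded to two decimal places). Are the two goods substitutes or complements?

%ΔQ_{game consoles} = (618.8 − 1006)/avg = -387.2/812.4 = -0.476612…
%ΔP_{video games} = (82.2 − 65)/avg = 17.2/73.6 = 0.233695…
E_cross = (-387.2/812.4) / (17.2/73.6) = -2.0394…
E_cross < 0 ⇒ the goods are complements.

-2.04; complements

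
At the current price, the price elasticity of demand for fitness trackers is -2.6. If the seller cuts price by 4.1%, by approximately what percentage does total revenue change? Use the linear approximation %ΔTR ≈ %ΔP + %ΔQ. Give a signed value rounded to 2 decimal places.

%ΔQ ≈ Ed × %ΔP = (-2.6) × (-4.1%) = +10.6600%
%ΔTR ≈ %ΔP + %ΔQ = (-4.1%) + (+10.6600%) = +6.5600%

+6.56%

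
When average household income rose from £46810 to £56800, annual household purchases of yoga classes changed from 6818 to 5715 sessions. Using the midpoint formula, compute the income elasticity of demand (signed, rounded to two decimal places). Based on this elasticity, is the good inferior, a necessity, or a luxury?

-0.91; inferior

%ΔQ = (5715 − 6818)/[( 6818 + 5715)/2] = -1103/6266.5 = -0.176015…
%ΔIncome = (56800 − 46810)/[( 46810 + 56800)/2] = 9990/51805 = 0.192838…
E_income = (-1103/6266.5) / (9990/51805) = -0.9127…
E_income < 0 ⇒ inferior good.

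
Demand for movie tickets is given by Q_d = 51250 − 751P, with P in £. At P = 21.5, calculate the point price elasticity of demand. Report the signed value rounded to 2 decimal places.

-0.46

dQ_d/dP = −751. At P = 21.5, Q_d = 51250 − 751(21.5) = 35103.5.
Ed = (dQ_d/dP)·(P/Q_d) = −751 × (21.5/35103.5) = -0.4599…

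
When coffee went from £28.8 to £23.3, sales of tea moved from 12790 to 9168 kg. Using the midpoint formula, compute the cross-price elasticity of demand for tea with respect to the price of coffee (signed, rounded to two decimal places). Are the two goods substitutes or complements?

1.56; substitutes

%ΔQ_{tea} = (9168 − 12790)/avg = -3622/10979 = -0.329902…
%ΔP_{coffee} = (23.3 − 28.8)/avg = -5.5/26.05 = -0.211132…
E_cross = (-3622/10979) / (-5.5/26.05) = 1.5625…
E_cross > 0 ⇒ the goods are substitutes.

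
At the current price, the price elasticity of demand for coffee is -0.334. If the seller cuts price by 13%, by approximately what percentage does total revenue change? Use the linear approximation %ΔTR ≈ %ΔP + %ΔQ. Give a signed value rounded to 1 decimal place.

%ΔQ ≈ Ed × %ΔP = (-0.334) × (-13%) = +4.3420%
%ΔTR ≈ %ΔP + %ΔQ = (-13%) + (+4.3420%) = -8.6580%

-8.7%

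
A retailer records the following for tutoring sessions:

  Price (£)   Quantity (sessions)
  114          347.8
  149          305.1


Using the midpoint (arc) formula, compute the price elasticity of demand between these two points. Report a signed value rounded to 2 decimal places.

%ΔQ = (305.1 − 347.8) / [(347.8 + 305.1)/2] = -42.7/326.45 = -0.130801…
%ΔP = (149 − 114) / [(114 + 149)/2] = 35/131.5 = 0.266159…
Arc Ed = %ΔQ / %ΔP = (-42.7/326.45) / (35/131.5) = -0.4914…

-0.49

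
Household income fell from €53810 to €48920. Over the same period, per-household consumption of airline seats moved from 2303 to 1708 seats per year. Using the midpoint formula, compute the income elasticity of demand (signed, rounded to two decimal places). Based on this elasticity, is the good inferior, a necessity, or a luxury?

3.12; luxury

%ΔQ = (1708 − 2303)/[( 2303 + 1708)/2] = -595/2005.5 = -0.296684…
%ΔIncome = (48920 − 53810)/[( 53810 + 48920)/2] = -4890/51365 = -0.095201…
E_income = (-595/2005.5) / (-4890/51365) = 3.1163…
E_income > 1 ⇒ normal good, luxury.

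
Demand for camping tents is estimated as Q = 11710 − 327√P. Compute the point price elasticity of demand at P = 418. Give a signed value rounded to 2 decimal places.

dQ/dP = −327/(2√P) = -7.99705. At P = 418, Q = 5024.47.
Ed = (dQ/dP)·(P/Q) = (-7.99705) × (418/5024.47) = -0.6652…

-0.67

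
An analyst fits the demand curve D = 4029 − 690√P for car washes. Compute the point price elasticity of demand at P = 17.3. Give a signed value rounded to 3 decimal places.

-1.238

dD/dP = −690/(2√P) = -82.9461. At P = 17.3, D = 1159.06.
Ed = (dD/dP)·(P/D) = (-82.9461) × (17.3/1159.06) = -1.23803…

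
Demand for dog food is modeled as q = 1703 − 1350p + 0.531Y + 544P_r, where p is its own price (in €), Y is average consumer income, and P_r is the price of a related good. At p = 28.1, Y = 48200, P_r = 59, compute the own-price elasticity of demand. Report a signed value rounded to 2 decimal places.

At the given values, q = 1703 − 1350(28.1) + 0.531(48200) + 544(59) = 21458.2.
∂q/∂p = −1350.
E = (-1350) × (28.1/21458.2) = -1.7678…

-1.77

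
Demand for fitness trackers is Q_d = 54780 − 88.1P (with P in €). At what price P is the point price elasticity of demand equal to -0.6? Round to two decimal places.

Ed = −88.1P/(54780 − 88.1P). Set this equal to -0.6:
88.1P = 0.6·(54780 − 88.1P) ⇒ 88.1P(1 + 0.6) = 0.6·54780
P = 0.6·54780 / (88.1·1.6) = 233.1725…

233.17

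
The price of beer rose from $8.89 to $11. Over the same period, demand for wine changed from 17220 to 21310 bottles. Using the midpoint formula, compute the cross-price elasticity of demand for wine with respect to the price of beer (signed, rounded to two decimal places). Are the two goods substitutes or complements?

%ΔQ_{wine} = (21310 − 17220)/avg = 4090/19265 = 0.212302…
%ΔP_{beer} = (11 − 8.89)/avg = 2.11/9.945 = 0.212166…
E_cross = (4090/19265) / (2.11/9.945) = 1.0006…
E_cross > 0 ⇒ the goods are substitutes.

1.00; substitutes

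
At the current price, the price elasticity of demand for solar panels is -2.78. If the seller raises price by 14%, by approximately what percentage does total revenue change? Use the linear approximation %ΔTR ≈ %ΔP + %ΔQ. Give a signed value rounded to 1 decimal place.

%ΔQ ≈ Ed × %ΔP = (-2.78) × (+14%) = -38.9200%
%ΔTR ≈ %ΔP + %ΔQ = (+14%) + (-38.9200%) = -24.9200%

-24.9%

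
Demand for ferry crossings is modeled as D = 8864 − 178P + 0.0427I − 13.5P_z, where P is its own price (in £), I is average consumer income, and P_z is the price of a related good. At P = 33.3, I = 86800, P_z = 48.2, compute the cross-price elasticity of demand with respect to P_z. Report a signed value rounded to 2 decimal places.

At the given values, D = 8864 − 178(33.3) + 0.0427(86800) − 13.5(48.2) = 5992.26.
∂D/∂P_z = -13.5.
E = (-13.5) × (48.2/5992.26) = -0.1085…

-0.11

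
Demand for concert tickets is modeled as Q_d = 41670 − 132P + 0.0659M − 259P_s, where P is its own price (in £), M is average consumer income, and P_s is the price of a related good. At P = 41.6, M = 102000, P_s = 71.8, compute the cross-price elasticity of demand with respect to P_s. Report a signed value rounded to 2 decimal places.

At the given values, Q_d = 41670 − 132(41.6) + 0.0659(102000) − 259(71.8) = 24304.4.
∂Q_d/∂P_s = -259.
E = (-259) × (71.8/24304.4) = -0.7651…

-0.77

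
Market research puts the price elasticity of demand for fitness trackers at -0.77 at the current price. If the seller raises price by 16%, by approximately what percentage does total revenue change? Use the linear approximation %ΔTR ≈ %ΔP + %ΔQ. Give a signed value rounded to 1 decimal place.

%ΔQ ≈ Ed × %ΔP = (-0.77) × (+16%) = -12.3200%
%ΔTR ≈ %ΔP + %ΔQ = (+16%) + (-12.3200%) = +3.6800%

+3.7%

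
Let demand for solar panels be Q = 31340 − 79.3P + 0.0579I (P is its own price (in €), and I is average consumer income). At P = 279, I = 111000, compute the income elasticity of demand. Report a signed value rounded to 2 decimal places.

At the given values, Q = 31340 − 79.3(279) + 0.0579(111000) = 15642.2.
∂Q/∂I = 0.0579.
E = (0.0579) × (111000/15642.2) = 0.4108…

0.41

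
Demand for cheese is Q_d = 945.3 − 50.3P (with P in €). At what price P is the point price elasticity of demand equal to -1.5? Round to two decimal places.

11.28

Ed = −50.3P/(945.3 − 50.3P). Set this equal to -1.5:
50.3P = 1.5·(945.3 − 50.3P) ⇒ 50.3P(1 + 1.5) = 1.5·945.3
P = 1.5·945.3 / (50.3·2.5) = 11.2759…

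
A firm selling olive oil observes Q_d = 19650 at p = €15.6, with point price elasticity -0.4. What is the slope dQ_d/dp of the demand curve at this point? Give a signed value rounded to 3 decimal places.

Ed = (dQ_d/dp)·(p/Q_d) ⇒ dQ_d/dp = Ed·Q_d/p = (-0.4)·19650/15.6 = -503.84615…

-503.846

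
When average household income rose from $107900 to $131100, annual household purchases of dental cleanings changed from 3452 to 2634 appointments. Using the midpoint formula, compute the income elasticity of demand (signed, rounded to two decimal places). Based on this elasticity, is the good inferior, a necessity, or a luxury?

%ΔQ = (2634 − 3452)/[( 3452 + 2634)/2] = -818/3043 = -0.268813…
%ΔIncome = (131100 − 107900)/[( 107900 + 131100)/2] = 23200/119500 = 0.194142…
E_income = (-818/3043) / (23200/119500) = -1.3846…
E_income < 0 ⇒ inferior good.

-1.38; inferior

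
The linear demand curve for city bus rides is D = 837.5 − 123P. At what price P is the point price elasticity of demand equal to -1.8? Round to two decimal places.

4.38

Ed = −123P/(837.5 − 123P). Set this equal to -1.8:
123P = 1.8·(837.5 − 123P) ⇒ 123P(1 + 1.8) = 1.8·837.5
P = 1.8·837.5 / (123·2.8) = 4.3771…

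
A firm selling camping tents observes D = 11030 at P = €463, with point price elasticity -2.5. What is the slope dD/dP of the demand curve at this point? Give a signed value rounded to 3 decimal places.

Ed = (dD/dP)·(P/D) ⇒ dD/dP = Ed·D/P = (-2.5)·11030/463 = -59.55723…

-59.557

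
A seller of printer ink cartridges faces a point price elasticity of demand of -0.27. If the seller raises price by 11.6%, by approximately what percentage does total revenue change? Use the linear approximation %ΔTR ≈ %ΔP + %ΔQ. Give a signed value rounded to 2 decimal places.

+8.47%

%ΔQ ≈ Ed × %ΔP = (-0.27) × (+11.6%) = -3.1320%
%ΔTR ≈ %ΔP + %ΔQ = (+11.6%) + (-3.1320%) = +8.4680%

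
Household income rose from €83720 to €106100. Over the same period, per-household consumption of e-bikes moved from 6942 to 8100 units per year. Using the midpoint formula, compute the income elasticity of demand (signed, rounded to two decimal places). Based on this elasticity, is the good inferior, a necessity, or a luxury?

%ΔQ = (8100 − 6942)/[( 6942 + 8100)/2] = 1158/7521 = 0.153968…
%ΔIncome = (106100 − 83720)/[( 83720 + 106100)/2] = 22380/94910 = 0.235802…
E_income = (1158/7521) / (22380/94910) = 0.6529…
0 < E_income < 1 ⇒ normal good, necessity.

0.65; necessity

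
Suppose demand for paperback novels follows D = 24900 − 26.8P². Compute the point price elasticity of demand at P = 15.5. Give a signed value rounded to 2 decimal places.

-0.70

dD/dP = −2·26.8·P = -830.8. At P = 15.5, D = 18461.3.
Ed = (dD/dP)·(P/D) = (-830.8) × (15.5/18461.3) = -0.6975…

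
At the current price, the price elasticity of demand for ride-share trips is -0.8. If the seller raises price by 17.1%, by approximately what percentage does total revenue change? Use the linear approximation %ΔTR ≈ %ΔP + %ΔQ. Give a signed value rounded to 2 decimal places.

+3.42%

%ΔQ ≈ Ed × %ΔP = (-0.8) × (+17.1%) = -13.6800%
%ΔTR ≈ %ΔP + %ΔQ = (+17.1%) + (-13.6800%) = +3.4200%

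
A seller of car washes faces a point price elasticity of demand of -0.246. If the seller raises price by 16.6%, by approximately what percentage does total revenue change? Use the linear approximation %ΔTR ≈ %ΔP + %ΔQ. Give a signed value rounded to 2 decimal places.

+12.52%

%ΔQ ≈ Ed × %ΔP = (-0.246) × (+16.6%) = -4.0836%
%ΔTR ≈ %ΔP + %ΔQ = (+16.6%) + (-4.0836%) = +12.5164%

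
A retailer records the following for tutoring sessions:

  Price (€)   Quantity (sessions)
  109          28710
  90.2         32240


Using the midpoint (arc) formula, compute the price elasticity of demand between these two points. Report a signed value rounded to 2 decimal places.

%ΔQ = (32240 − 28710) / [(28710 + 32240)/2] = 3530/30475 = 0.115832…
%ΔP = (90.2 − 109) / [(109 + 90.2)/2] = -18.8/99.6 = -0.188755…
Arc Ed = %ΔQ / %ΔP = (3530/30475) / (-18.8/99.6) = -0.6136…

-0.61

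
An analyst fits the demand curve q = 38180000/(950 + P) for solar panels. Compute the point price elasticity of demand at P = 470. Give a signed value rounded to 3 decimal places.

-0.331

dq/dP = −38180000/(950 + P)² = -18.9347. At P = 470, q = 26887.3.
Ed = (dq/dP)·(P/q) = (-18.9347) × (470/26887.3) = -0.33098…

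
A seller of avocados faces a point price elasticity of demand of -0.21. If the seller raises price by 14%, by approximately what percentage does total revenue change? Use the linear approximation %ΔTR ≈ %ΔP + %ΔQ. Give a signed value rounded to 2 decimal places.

+11.06%

%ΔQ ≈ Ed × %ΔP = (-0.21) × (+14%) = -2.9400%
%ΔTR ≈ %ΔP + %ΔQ = (+14%) + (-2.9400%) = +11.0600%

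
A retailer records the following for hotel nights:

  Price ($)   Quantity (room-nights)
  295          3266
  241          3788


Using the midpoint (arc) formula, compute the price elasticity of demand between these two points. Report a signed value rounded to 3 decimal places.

%ΔQ = (3788 − 3266) / [(3266 + 3788)/2] = 522/3527 = 0.148001…
%ΔP = (241 − 295) / [(295 + 241)/2] = -54/268 = -0.201492…
Arc Ed = %ΔQ / %ΔP = (522/3527) / (-54/268) = -0.73452…

-0.735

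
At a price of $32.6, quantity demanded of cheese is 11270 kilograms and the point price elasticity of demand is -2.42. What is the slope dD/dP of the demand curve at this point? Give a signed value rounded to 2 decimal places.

Ed = (dD/dP)·(P/D) ⇒ dD/dP = Ed·D/P = (-2.42)·11270/32.6 = -836.6073…

-836.61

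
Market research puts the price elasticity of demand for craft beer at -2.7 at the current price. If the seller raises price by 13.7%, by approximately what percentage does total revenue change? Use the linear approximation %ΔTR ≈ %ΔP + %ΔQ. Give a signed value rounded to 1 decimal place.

-23.3%

%ΔQ ≈ Ed × %ΔP = (-2.7) × (+13.7%) = -36.9900%
%ΔTR ≈ %ΔP + %ΔQ = (+13.7%) + (-36.9900%) = -23.2900%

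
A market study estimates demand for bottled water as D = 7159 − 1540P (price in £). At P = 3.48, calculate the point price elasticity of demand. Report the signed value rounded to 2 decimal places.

-2.98

dD/dP = −1540. At P = 3.48, D = 7159 − 1540(3.48) = 1799.8.
Ed = (dD/dP)·(P/D) = −1540 × (3.48/1799.8) = -2.9776…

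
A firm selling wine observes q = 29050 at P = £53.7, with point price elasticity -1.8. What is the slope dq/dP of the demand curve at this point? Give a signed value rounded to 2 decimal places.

Ed = (dq/dP)·(P/q) ⇒ dq/dP = Ed·q/P = (-1.8)·29050/53.7 = -973.7430…

-973.74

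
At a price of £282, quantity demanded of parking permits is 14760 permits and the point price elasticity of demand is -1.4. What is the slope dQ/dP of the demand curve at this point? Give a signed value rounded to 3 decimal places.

-73.277

Ed = (dQ/dP)·(P/Q) ⇒ dQ/dP = Ed·Q/P = (-1.4)·14760/282 = -73.27659…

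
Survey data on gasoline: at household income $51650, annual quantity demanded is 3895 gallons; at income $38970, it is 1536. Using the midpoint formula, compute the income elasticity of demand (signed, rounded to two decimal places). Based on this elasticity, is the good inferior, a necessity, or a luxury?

3.10; luxury

%ΔQ = (1536 − 3895)/[( 3895 + 1536)/2] = -2359/2715.5 = -0.868716…
%ΔIncome = (38970 − 51650)/[( 51650 + 38970)/2] = -12680/45310 = -0.279849…
E_income = (-2359/2715.5) / (-12680/45310) = 3.1042…
E_income > 1 ⇒ normal good, luxury.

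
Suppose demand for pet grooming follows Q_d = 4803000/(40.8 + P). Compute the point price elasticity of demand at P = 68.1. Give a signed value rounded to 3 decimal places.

dQ_d/dP = −4803000/(40.8 + P)² = -405.002. At P = 68.1, Q_d = 44104.7.
Ed = (dQ_d/dP)·(P/Q_d) = (-405.002) × (68.1/44104.7) = -0.62534…

-0.625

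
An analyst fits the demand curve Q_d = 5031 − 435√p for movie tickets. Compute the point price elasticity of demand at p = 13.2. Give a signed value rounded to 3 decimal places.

-0.229

dQ_d/dp = −435/(2√p) = -59.8649. At p = 13.2, Q_d = 3450.57.
Ed = (dQ_d/dp)·(p/Q_d) = (-59.8649) × (13.2/3450.57) = -0.22901…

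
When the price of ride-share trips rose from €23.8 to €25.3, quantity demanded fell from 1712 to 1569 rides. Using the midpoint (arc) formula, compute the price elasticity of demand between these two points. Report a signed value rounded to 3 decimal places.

-1.427

%ΔQ = (1569 − 1712) / [(1712 + 1569)/2] = -143/1640.5 = -0.087168…
%ΔP = (25.3 − 23.8) / [(23.8 + 25.3)/2] = 1.5/24.55 = 0.061099…
Arc Ed = %ΔQ / %ΔP = (-143/1640.5) / (1.5/24.55) = -1.42665…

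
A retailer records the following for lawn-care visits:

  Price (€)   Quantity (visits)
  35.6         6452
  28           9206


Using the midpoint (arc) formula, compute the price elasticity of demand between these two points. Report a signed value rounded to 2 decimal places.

-1.47

%ΔQ = (9206 − 6452) / [(6452 + 9206)/2] = 2754/7829 = 0.351769…
%ΔP = (28 − 35.6) / [(35.6 + 28)/2] = -7.6/31.8 = -0.238993…
Arc Ed = %ΔQ / %ΔP = (2754/7829) / (-7.6/31.8) = -1.4718…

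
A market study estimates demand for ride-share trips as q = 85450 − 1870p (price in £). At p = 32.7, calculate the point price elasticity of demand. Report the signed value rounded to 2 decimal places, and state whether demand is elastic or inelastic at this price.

dq/dp = −1870. At p = 32.7, q = 85450 − 1870(32.7) = 24301.
Ed = (dq/dp)·(p/q) = −1870 × (32.7/24301) = -2.5163…
|Ed| = 2.52 > 1, so demand is elastic.

-2.52; elastic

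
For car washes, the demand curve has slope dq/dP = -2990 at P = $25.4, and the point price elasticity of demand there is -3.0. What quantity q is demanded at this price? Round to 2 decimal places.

25315.33

Ed = (dq/dP)·(P/q) ⇒ q = (dq/dP)·P/Ed = (-2990)·25.4/(-3.0) = 25315.3333…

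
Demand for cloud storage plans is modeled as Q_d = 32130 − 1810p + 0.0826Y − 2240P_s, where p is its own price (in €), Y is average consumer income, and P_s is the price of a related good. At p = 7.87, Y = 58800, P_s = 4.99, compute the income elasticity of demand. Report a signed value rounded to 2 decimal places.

At the given values, Q_d = 32130 − 1810(7.87) + 0.0826(58800) − 2240(4.99) = 11564.58.
∂Q_d/∂Y = 0.0826.
E = (0.0826) × (58800/11564.58) = 0.4199…

0.42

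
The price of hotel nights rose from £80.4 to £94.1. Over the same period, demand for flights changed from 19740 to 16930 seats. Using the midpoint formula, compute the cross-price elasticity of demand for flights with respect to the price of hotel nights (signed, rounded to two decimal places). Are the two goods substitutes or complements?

-0.98; complements

%ΔQ_{flights} = (16930 − 19740)/avg = -2810/18335 = -0.153258…
%ΔP_{hotel nights} = (94.1 − 80.4)/avg = 13.7/87.25 = 0.157020…
E_cross = (-2810/18335) / (13.7/87.25) = -0.9760…
E_cross < 0 ⇒ the goods are complements.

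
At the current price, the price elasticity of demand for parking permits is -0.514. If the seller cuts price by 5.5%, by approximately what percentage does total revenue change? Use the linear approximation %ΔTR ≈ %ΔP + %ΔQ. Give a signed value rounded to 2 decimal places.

-2.67%

%ΔQ ≈ Ed × %ΔP = (-0.514) × (-5.5%) = +2.8270%
%ΔTR ≈ %ΔP + %ΔQ = (-5.5%) + (+2.8270%) = -2.6730%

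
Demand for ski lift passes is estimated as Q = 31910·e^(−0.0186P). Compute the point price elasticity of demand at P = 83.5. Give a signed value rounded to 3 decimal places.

dQ/dP = −0.0186·Q = -125.585. At P = 83.5, Q = 6751.87.
Ed = (dQ/dP)·(P/Q) = (-125.585) × (83.5/6751.87) = -1.5531

-1.553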